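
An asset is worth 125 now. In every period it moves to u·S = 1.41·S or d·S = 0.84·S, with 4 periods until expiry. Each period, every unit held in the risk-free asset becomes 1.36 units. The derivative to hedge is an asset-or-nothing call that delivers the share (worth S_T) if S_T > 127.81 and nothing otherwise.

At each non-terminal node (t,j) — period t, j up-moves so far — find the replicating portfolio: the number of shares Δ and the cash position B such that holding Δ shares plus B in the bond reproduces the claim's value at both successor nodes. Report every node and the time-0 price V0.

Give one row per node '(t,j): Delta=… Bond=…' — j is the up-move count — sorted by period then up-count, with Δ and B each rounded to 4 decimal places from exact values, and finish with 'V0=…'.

(0,0): Delta=1.0121 Bond=-1.5907
(1,0): Delta=1.1481 Bond=-16.4418
(1,1): Delta=1.0043 Bond=-0.7905
(2,0): Delta=2.3397 Bond=-127.4565
(2,1): Delta=1.0798 Bond=-12.2554
(2,2): Delta=1.0000 Bond=0.0000
(3,0): Delta=0.0000 Bond=0.0000
(3,1): Delta=2.4737 Bond=-190.0082
(3,2): Delta=1.0000 Bond=0.0000
(3,3): Delta=1.0000 Bond=0.0000
V0=124.9237

No-arbitrage ⇒ martingale measure with p* = (R−d)/(u−d) = 0.9123.
Terminal payoffs: V(4,0)=0.0000, V(4,1)=0.0000, V(4,2)=175.3504, V(4,3)=294.3382, V(4,4)=494.0677
Node (3,0) S=74.0880: V=(p*·0.0000+(1−p*)·0.0000)/1.36=0.0000; Δ=(0.0000−0.0000)/(104.4641−62.2339)=0.0000; B=V−Δ·S=0.0000
Node (3,1) S=124.3620: V=(p*·175.3504+(1−p*)·0.0000)/1.36=117.6241; Δ=(175.3504−0.0000)/(175.3504−104.4641)=2.4737; B=V−Δ·S=-190.0082
Node (3,2) S=208.7505: V=(p*·294.3382+(1−p*)·175.3504)/1.36=208.7505; Δ=(294.3382−175.3504)/(294.3382−175.3504)=1.0000; B=V−Δ·S=0.0000
Node (3,3) S=350.4026: V=(p*·494.0677+(1−p*)·294.3382)/1.36=350.4026; Δ=(494.0677−294.3382)/(494.0677−294.3382)=1.0000; B=V−Δ·S=0.0000
Node (2,0) S=88.2000: V=(p*·117.6241+(1−p*)·0.0000)/1.36=78.9016; Δ=(117.6241−0.0000)/(124.3620−74.0880)=2.3397; B=V−Δ·S=-127.4565
Node (2,1) S=148.0500: V=(p*·208.7505+(1−p*)·117.6241)/1.36=147.6154; Δ=(208.7505−117.6241)/(208.7505−124.3620)=1.0798; B=V−Δ·S=-12.2554
Node (2,2) S=248.5125: V=(p*·350.4026+(1−p*)·208.7505)/1.36=248.5125; Δ=(350.4026−208.7505)/(350.4026−208.7505)=1.0000; B=V−Δ·S=0.0000
Node (1,0) S=105.0000: V=(p*·147.6154+(1−p*)·78.9016)/1.36=104.1087; Δ=(147.6154−78.9016)/(148.0500−88.2000)=1.1481; B=V−Δ·S=-16.4418
Node (1,1) S=176.2500: V=(p*·248.5125+(1−p*)·147.6154)/1.36=176.2220; Δ=(248.5125−147.6154)/(248.5125−148.0500)=1.0043; B=V−Δ·S=-0.7905
Node (0,0) S=125.0000: V=(p*·176.2220+(1−p*)·104.1087)/1.36=124.9237; Δ=(176.2220−104.1087)/(176.2500−105.0000)=1.0121; B=V−Δ·S=-1.5907
Self-financing check: at every node Δ·S+B equals the discounted successor values.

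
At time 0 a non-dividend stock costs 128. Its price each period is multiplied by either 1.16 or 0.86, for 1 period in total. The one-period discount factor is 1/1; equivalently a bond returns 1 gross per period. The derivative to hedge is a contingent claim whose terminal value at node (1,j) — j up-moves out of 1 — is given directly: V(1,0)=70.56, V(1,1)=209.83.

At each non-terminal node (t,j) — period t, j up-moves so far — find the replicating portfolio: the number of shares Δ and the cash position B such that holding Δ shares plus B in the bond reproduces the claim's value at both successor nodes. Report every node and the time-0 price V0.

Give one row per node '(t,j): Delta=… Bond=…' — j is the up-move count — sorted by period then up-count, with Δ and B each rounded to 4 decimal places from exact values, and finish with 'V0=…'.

(0,0): Delta=3.6268 Bond=-328.6807
V0=135.5527

Under the risk-neutral measure, an up-move has probability p* = (R−d)/(u−d) = 0.4667 and values discount at R = 1.
At expiry t=1: V(1,0)=70.5600, V(1,1)=209.8300
(0,0): S=128.0000. Δ = (V_up−V_dn)/(S_up−S_dn) = (209.8300−70.5600)/(148.4800−110.0800) = 3.6268. V = [p*·209.8300 + (1−p*)·70.5600]/1 = 135.5527. B = V − Δ·S = -328.6807.
Each (Δ,B) replicates both successor values, so the strategy is self-financing and V0 is arbitrage-free.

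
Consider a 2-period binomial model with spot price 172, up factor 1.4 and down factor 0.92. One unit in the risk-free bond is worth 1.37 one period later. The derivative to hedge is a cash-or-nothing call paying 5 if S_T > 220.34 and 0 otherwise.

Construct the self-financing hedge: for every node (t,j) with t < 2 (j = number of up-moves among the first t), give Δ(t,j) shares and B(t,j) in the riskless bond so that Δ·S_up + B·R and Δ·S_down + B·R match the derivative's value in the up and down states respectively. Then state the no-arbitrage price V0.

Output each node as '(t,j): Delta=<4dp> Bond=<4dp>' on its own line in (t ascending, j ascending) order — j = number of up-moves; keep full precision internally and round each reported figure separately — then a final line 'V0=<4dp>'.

(0,0): Delta=0.0028 Bond=2.1783
(1,0): Delta=0.0658 Bond=-6.9951
(1,1): Delta=0.0000 Bond=3.6496
V0=2.6536

The replicating-portfolio and risk-neutral prices coincide; use p* = (1.37−0.92)/(1.4−0.92) = 0.9375 for the latter.
Terminal values V(2,·): V(2,0)=0.0000, V(2,1)=5.0000, V(2,2)=5.0000
  t=1,j=0: stock 158.2400 → up 221.5360 (V=5.0000), down 145.5808 (V=0.0000). Price 3.4215; hedge Δ=0.0658, bond B=-6.9951.
  t=1,j=1: stock 240.8000 → up 337.1200 (V=5.0000), down 221.5360 (V=5.0000). Price 3.6496; hedge Δ=0.0000, bond B=3.6496.
  t=0,j=0: stock 172.0000 → up 240.8000 (V=3.6496), down 158.2400 (V=3.4215). Price 2.6536; hedge Δ=0.0028, bond B=2.1783.
Each (Δ,B) replicates both successor values, so the strategy is self-financing and V0 is arbitrage-free.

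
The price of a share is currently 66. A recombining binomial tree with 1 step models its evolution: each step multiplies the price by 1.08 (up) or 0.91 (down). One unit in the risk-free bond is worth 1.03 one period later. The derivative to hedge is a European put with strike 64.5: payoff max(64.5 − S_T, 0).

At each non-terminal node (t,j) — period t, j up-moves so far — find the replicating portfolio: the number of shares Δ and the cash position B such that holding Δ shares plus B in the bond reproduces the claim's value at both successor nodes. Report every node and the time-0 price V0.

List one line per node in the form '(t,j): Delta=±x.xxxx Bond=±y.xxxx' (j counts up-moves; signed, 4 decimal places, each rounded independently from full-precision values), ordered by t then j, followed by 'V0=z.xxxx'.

(0,0): Delta=-0.3957 Bond=27.3855
V0=1.2678

Since d<R<u, set p* = (R−d)/(u−d) = 0.7059; price each node as the discounted p*-expectation of its children.
Payoff layer (t=1): V(1,0)=4.4400, V(1,1)=0.0000
  t=0,j=0: stock 66.0000 → up 71.2800 (V=0.0000), down 60.0600 (V=4.4400). Price 1.2678; hedge Δ=-0.3957, bond B=27.3855.
Self-financing check: at every node Δ·S+B equals the discounted successor values.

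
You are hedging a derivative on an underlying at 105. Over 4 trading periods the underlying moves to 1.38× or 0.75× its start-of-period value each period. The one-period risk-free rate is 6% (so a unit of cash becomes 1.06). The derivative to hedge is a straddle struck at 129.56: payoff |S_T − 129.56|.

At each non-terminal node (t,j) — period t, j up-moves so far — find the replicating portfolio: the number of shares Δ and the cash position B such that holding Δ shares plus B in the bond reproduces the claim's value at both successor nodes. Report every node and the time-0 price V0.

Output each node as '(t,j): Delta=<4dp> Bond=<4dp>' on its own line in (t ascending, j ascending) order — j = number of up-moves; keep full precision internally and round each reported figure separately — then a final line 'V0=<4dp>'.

(0,0): Delta=0.2507 Bond=24.3128
(1,0): Delta=-0.3276 Bond=71.3166
(1,1): Delta=0.5752 Bond=-21.2426
(2,0): Delta=-1.0000 Bond=115.3079
(2,1): Delta=0.0496 Bond=34.6021
(2,2): Delta=0.8701 Bond=-81.4789
(3,0): Delta=-1.0000 Bond=122.2264
(3,1): Delta=-1.0000 Bond=122.2264
(3,2): Delta=0.6384 Bond=-51.6295
(3,3): Delta=1.0000 Bond=-122.2264
V0=50.6392

The replicating-portfolio and risk-neutral prices coincide; use p* = (1.06−0.75)/(1.38−0.75) = 0.4921 for the latter.
Payoff layer (t=4): V(4,0)=96.3373, V(4,1)=68.4303, V(4,2)=17.0814, V(4,3)=77.4007, V(4,4)=251.2476
(3,0): S=44.2969. Δ = (V_up−V_dn)/(S_up−S_dn) = (68.4303−96.3373)/(61.1297−33.2227) = -1.0000. V = [p*·68.4303 + (1−p*)·96.3373]/1.06 = 77.9295. B = V − Δ·S = 122.2264.
(3,1): S=81.5062. Δ = (V_up−V_dn)/(S_up−S_dn) = (17.0814−68.4303)/(112.4786−61.1297) = -1.0000. V = [p*·17.0814 + (1−p*)·68.4303]/1.06 = 40.7202. B = V − Δ·S = 122.2264.
(3,2): S=149.9715. Δ = (V_up−V_dn)/(S_up−S_dn) = (77.4007−17.0814)/(206.9607−112.4786) = 0.6384. V = [p*·77.4007 + (1−p*)·17.0814]/1.06 = 44.1154. B = V − Δ·S = -51.6295.
(3,3): S=275.9476. Δ = (V_up−V_dn)/(S_up−S_dn) = (251.2476−77.4007)/(380.8076−206.9607) = 1.0000. V = [p*·251.2476 + (1−p*)·77.4007]/1.06 = 153.7211. B = V − Δ·S = -122.2264.
(2,0): S=59.0625. Δ = (V_up−V_dn)/(S_up−S_dn) = (40.7202−77.9295)/(81.5062−44.2969) = -1.0000. V = [p*·40.7202 + (1−p*)·77.9295]/1.06 = 56.2454. B = V − Δ·S = 115.3079.
(2,1): S=108.6750. Δ = (V_up−V_dn)/(S_up−S_dn) = (44.1154−40.7202)/(149.9715−81.5062) = 0.0496. V = [p*·44.1154 + (1−p*)·40.7202]/1.06 = 39.9913. B = V − Δ·S = 34.6021.
(2,2): S=199.9620. Δ = (V_up−V_dn)/(S_up−S_dn) = (153.7211−44.1154)/(275.9476−149.9715) = 0.8701. V = [p*·153.7211 + (1−p*)·44.1154]/1.06 = 92.4985. B = V − Δ·S = -81.4789.
(1,0): S=78.7500. Δ = (V_up−V_dn)/(S_up−S_dn) = (39.9913−56.2454)/(108.6750−59.0625) = -0.3276. V = [p*·39.9913 + (1−p*)·56.2454]/1.06 = 45.5164. B = V − Δ·S = 71.3166.
(1,1): S=144.9000. Δ = (V_up−V_dn)/(S_up−S_dn) = (92.4985−39.9913)/(199.9620−108.6750) = 0.5752. V = [p*·92.4985 + (1−p*)·39.9913]/1.06 = 62.1021. B = V − Δ·S = -21.2426.
(0,0): S=105.0000. Δ = (V_up−V_dn)/(S_up−S_dn) = (62.1021−45.5164)/(144.9000−78.7500) = 0.2507. V = [p*·62.1021 + (1−p*)·45.5164]/1.06 = 50.6392. B = V − Δ·S = 24.3128.
Each (Δ,B) replicates both successor values, so the strategy is self-financing and V0 is arbitrage-free.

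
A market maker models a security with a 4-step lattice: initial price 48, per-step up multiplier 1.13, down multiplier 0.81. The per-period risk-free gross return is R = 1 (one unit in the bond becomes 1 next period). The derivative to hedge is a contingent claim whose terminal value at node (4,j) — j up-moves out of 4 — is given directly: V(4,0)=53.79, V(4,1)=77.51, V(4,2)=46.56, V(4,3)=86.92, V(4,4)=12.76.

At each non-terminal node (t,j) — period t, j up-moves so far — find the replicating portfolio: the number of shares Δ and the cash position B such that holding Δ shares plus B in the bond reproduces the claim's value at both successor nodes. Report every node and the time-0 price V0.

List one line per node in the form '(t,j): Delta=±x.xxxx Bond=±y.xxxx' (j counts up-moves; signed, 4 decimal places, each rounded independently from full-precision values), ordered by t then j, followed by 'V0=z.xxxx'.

(0,0): Delta=-0.3705 Bond=78.9953
(1,0): Delta=0.2582 Bond=54.5532
(1,1): Delta=-0.6788 Bond=95.7189
(2,0): Delta=-0.8673 Bond=89.9977
(2,1): Delta=0.8102 Bond=30.3017
(2,2): Delta=-1.4091 Bond=140.4780
(3,0): Delta=2.9058 Bond=-6.2513
(3,1): Delta=-2.7178 Bond=155.8522
(3,2): Delta=2.5405 Bond=-55.6013
(3,3): Delta=-3.3461 Bond=274.6375
V0=61.2128

Under the risk-neutral measure, an up-move has probability p* = (R−d)/(u−d) = 0.5938 and values discount at R = 1.
Terminal payoffs: V(4,0)=53.7900, V(4,1)=77.5100, V(4,2)=46.5600, V(4,3)=86.9200, V(4,4)=12.7600
(3,0): S=25.5092. Δ = (V_up−V_dn)/(S_up−S_dn) = (77.5100−53.7900)/(28.8254−20.6624) = 2.9058. V = [p*·77.5100 + (1−p*)·53.7900]/1 = 67.8738. B = V − Δ·S = -6.2513.
(3,1): S=35.5869. Δ = (V_up−V_dn)/(S_up−S_dn) = (46.5600−77.5100)/(40.2132−28.8254) = -2.7178. V = [p*·46.5600 + (1−p*)·77.5100]/1 = 59.1334. B = V − Δ·S = 155.8522.
(3,2): S=49.6459. Δ = (V_up−V_dn)/(S_up−S_dn) = (86.9200−46.5600)/(56.0998−40.2132) = 2.5405. V = [p*·86.9200 + (1−p*)·46.5600]/1 = 70.5238. B = V − Δ·S = -55.6013.
(3,3): S=69.2591. Δ = (V_up−V_dn)/(S_up−S_dn) = (12.7600−86.9200)/(78.2627−56.0998) = -3.3461. V = [p*·12.7600 + (1−p*)·86.9200]/1 = 42.8875. B = V − Δ·S = 274.6375.
(2,0): S=31.4928. Δ = (V_up−V_dn)/(S_up−S_dn) = (59.1334−67.8738)/(35.5869−25.5092) = -0.8673. V = [p*·59.1334 + (1−p*)·67.8738]/1 = 62.6842. B = V − Δ·S = 89.9977.
(2,1): S=43.9344. Δ = (V_up−V_dn)/(S_up−S_dn) = (70.5238−59.1334)/(49.6459−35.5869) = 0.8102. V = [p*·70.5238 + (1−p*)·59.1334]/1 = 65.8964. B = V − Δ·S = 30.3017.
(2,2): S=61.2912. Δ = (V_up−V_dn)/(S_up−S_dn) = (42.8875−70.5238)/(69.2591−49.6459) = -1.4091. V = [p*·42.8875 + (1−p*)·70.5238]/1 = 54.1147. B = V − Δ·S = 140.4780.
(1,0): S=38.8800. Δ = (V_up−V_dn)/(S_up−S_dn) = (65.8964−62.6842)/(43.9344−31.4928) = 0.2582. V = [p*·65.8964 + (1−p*)·62.6842]/1 = 64.5915. B = V − Δ·S = 54.5532.
(1,1): S=54.2400. Δ = (V_up−V_dn)/(S_up−S_dn) = (54.1147−65.8964)/(61.2912−43.9344) = -0.6788. V = [p*·54.1147 + (1−p*)·65.8964]/1 = 58.9010. B = V − Δ·S = 95.7189.
(0,0): S=48.0000. Δ = (V_up−V_dn)/(S_up−S_dn) = (58.9010−64.5915)/(54.2400−38.8800) = -0.3705. V = [p*·58.9010 + (1−p*)·64.5915]/1 = 61.2128. B = V − Δ·S = 78.9953.
Root portfolio cost Δ·48+B reproduces V0=61.2128.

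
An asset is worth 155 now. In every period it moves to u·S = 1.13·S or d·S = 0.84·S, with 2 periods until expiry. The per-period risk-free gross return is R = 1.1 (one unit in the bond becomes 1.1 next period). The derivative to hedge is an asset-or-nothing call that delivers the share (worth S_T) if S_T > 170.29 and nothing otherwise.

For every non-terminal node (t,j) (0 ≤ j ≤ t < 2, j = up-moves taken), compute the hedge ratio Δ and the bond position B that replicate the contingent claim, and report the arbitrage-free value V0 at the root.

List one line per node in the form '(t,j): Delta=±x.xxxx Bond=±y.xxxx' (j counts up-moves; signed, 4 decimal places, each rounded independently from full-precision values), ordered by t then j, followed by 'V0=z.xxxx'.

(0,0): Delta=3.5887 Bond=-424.7759
(1,0): Delta=0.0000 Bond=0.0000
(1,1): Delta=3.8966 Bond=-521.1673
V0=131.4783

Under the risk-neutral measure, an up-move has probability p* = (R−d)/(u−d) = 0.8966 and values discount at R = 1.1.
Terminal payoffs: V(2,0)=0.0000, V(2,1)=0.0000, V(2,2)=197.9195
(1,0): S=130.2000. Δ = (V_up−V_dn)/(S_up−S_dn) = (0.0000−0.0000)/(147.1260−109.3680) = 0.0000. V = [p*·0.0000 + (1−p*)·0.0000]/1.1 = 0.0000. B = V − Δ·S = 0.0000.
(1,1): S=175.1500. Δ = (V_up−V_dn)/(S_up−S_dn) = (197.9195−0.0000)/(197.9195−147.1260) = 3.8966. V = [p*·197.9195 + (1−p*)·0.0000]/1.1 = 161.3137. B = V − Δ·S = -521.1673.
(0,0): S=155.0000. Δ = (V_up−V_dn)/(S_up−S_dn) = (161.3137−0.0000)/(175.1500−130.2000) = 3.5887. V = [p*·161.3137 + (1−p*)·0.0000]/1.1 = 131.4783. B = V − Δ·S = -424.7759.
Self-financing check: at every node Δ·S+B equals the discounted successor values.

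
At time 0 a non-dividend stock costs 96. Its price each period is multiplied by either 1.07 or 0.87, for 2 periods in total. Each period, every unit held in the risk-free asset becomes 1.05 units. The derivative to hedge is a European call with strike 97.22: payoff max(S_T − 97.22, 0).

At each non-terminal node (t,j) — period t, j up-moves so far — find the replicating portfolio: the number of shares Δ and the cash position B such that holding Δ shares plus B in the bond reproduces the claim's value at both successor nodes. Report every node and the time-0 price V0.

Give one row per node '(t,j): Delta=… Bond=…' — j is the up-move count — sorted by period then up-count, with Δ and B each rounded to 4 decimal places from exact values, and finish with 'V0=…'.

The replicating-portfolio and risk-neutral prices coincide; use p* = (1.05−0.87)/(1.07−0.87) = 0.9000 for the latter.
Terminal values V(2,·): V(2,0)=0.0000, V(2,1)=0.0000, V(2,2)=12.6904
Node (1,0) S=83.5200: V=(p*·0.0000+(1−p*)·0.0000)/1.05=0.0000; Δ=(0.0000−0.0000)/(89.3664−72.6624)=0.0000; B=V−Δ·S=0.0000
Node (1,1) S=102.7200: V=(p*·12.6904+(1−p*)·0.0000)/1.05=10.8775; Δ=(12.6904−0.0000)/(109.9104−89.3664)=0.6177; B=V−Δ·S=-52.5745
Node (0,0) S=96.0000: V=(p*·10.8775+(1−p*)·0.0000)/1.05=9.3236; Δ=(10.8775−0.0000)/(102.7200−83.5200)=0.5665; B=V−Δ·S=-45.0639
Each (Δ,B) replicates both successor values, so the strategy is self-financing and V0 is arbitrage-free.

(0,0): Delta=0.5665 Bond=-45.0639
(1,0): Delta=0.0000 Bond=0.0000
(1,1): Delta=0.6177 Bond=-52.5745
V0=9.3236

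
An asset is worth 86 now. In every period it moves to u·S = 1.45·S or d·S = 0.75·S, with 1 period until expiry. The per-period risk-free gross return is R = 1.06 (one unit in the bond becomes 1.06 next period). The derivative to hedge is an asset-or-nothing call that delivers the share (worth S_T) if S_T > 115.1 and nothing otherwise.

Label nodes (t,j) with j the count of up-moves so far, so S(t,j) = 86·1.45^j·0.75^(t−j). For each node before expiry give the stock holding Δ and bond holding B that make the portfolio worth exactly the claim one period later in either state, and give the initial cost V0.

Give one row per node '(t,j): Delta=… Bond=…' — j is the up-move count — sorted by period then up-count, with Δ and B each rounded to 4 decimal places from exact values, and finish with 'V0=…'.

(0,0): Delta=2.0714 Bond=-126.0445
V0=52.0984

Since d<R<u, set p* = (R−d)/(u−d) = 0.4429; price each node as the discounted p*-expectation of its children.
Terminal values V(1,·): V(1,0)=0.0000, V(1,1)=124.7000
Node (0,0) S=86.0000: V=(p*·124.7000+(1−p*)·0.0000)/1.06=52.0984; Δ=(124.7000−0.0000)/(124.7000−64.5000)=2.0714; B=V−Δ·S=-126.0445
The time-0 hedge costs 52.0984, which is the no-arbitrage price.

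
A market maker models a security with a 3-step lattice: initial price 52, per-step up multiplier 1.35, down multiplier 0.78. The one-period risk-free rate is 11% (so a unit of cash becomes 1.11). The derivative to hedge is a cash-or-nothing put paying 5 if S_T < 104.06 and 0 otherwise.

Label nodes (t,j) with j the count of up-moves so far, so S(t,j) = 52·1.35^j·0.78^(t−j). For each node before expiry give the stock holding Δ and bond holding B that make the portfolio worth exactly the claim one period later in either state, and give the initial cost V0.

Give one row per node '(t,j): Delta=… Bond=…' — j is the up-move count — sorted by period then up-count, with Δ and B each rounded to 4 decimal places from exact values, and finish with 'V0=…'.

The replicating-portfolio and risk-neutral prices coincide; use p* = (1.11−0.78)/(1.35−0.78) = 0.5789 for the latter.
At expiry t=3: V(3,0)=5.0000, V(3,1)=5.0000, V(3,2)=5.0000, V(3,3)=0.0000
(2,0): S=31.6368. Δ = (V_up−V_dn)/(S_up−S_dn) = (5.0000−5.0000)/(42.7097−24.6767) = 0.0000. V = [p*·5.0000 + (1−p*)·5.0000]/1.11 = 4.5045. B = V − Δ·S = 4.5045.
(2,1): S=54.7560. Δ = (V_up−V_dn)/(S_up−S_dn) = (5.0000−5.0000)/(73.9206−42.7097) = 0.0000. V = [p*·5.0000 + (1−p*)·5.0000]/1.11 = 4.5045. B = V − Δ·S = 4.5045.
(2,2): S=94.7700. Δ = (V_up−V_dn)/(S_up−S_dn) = (0.0000−5.0000)/(127.9395−73.9206) = -0.0926. V = [p*·0.0000 + (1−p*)·5.0000]/1.11 = 1.8966. B = V − Δ·S = 10.6686.
(1,0): S=40.5600. Δ = (V_up−V_dn)/(S_up−S_dn) = (4.5045−4.5045)/(54.7560−31.6368) = 0.0000. V = [p*·4.5045 + (1−p*)·4.5045]/1.11 = 4.0581. B = V − Δ·S = 4.0581.
(1,1): S=70.2000. Δ = (V_up−V_dn)/(S_up−S_dn) = (1.8966−4.5045)/(94.7700−54.7560) = -0.0652. V = [p*·1.8966 + (1−p*)·4.5045]/1.11 = 2.6979. B = V − Δ·S = 7.2731.
(0,0): S=52.0000. Δ = (V_up−V_dn)/(S_up−S_dn) = (2.6979−4.0581)/(70.2000−40.5600) = -0.0459. V = [p*·2.6979 + (1−p*)·4.0581]/1.11 = 2.9465. B = V − Δ·S = 5.3328.
Check: Δ(0,0)·S0 + B(0,0) = 2.9465 = V0.

(0,0): Delta=-0.0459 Bond=5.3328
(1,0): Delta=0.0000 Bond=4.0581
(1,1): Delta=-0.0652 Bond=7.2731
(2,0): Delta=0.0000 Bond=4.5045
(2,1): Delta=0.0000 Bond=4.5045
(2,2): Delta=-0.0926 Bond=10.6686
V0=2.9465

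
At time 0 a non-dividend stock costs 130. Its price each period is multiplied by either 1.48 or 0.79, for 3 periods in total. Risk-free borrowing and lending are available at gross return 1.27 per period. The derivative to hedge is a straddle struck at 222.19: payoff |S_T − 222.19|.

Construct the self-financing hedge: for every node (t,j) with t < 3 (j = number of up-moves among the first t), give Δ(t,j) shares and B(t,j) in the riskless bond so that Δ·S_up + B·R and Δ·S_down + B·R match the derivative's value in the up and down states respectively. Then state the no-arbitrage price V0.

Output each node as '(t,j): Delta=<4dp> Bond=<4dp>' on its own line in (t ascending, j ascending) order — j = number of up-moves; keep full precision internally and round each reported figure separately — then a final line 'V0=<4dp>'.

(0,0): Delta=0.3306 Bond=2.1774
(1,0): Delta=-0.9573 Bond=135.0282
(1,1): Delta=0.6313 Bond=-55.0997
(2,0): Delta=-1.0000 Bond=174.9528
(2,1): Delta=-0.9473 Bond=169.9690
(2,2): Delta=1.0000 Bond=-174.9528
V0=45.1539

The replicating-portfolio and risk-neutral prices coincide; use p* = (1.27−0.79)/(1.48−0.79) = 0.6957 for the latter.
Terminal values V(3,·): V(3,0)=158.0949, V(3,1)=102.1132, V(3,2)=2.7641, V(3,3)=199.2430
(2,0): S=81.1330. Δ = (V_up−V_dn)/(S_up−S_dn) = (102.1132−158.0949)/(120.0768−64.0951) = -1.0000. V = [p*·102.1132 + (1−p*)·158.0949]/1.27 = 93.8198. B = V − Δ·S = 174.9528.
(2,1): S=151.9960. Δ = (V_up−V_dn)/(S_up−S_dn) = (2.7641−102.1132)/(224.9541−120.0768) = -0.9473. V = [p*·2.7641 + (1−p*)·102.1132]/1.27 = 25.9848. B = V − Δ·S = 169.9690.
(2,2): S=284.7520. Δ = (V_up−V_dn)/(S_up−S_dn) = (199.2430−2.7641)/(421.4330−224.9541) = 1.0000. V = [p*·199.2430 + (1−p*)·2.7641]/1.27 = 109.7992. B = V − Δ·S = -174.9528.
(1,0): S=102.7000. Δ = (V_up−V_dn)/(S_up−S_dn) = (25.9848−93.8198)/(151.9960−81.1330) = -0.9573. V = [p*·25.9848 + (1−p*)·93.8198]/1.27 = 36.7167. B = V − Δ·S = 135.0282.
(1,1): S=192.4000. Δ = (V_up−V_dn)/(S_up−S_dn) = (109.7992−25.9848)/(284.7520−151.9960) = 0.6313. V = [p*·109.7992 + (1−p*)·25.9848]/1.27 = 66.3705. B = V − Δ·S = -55.0997.
(0,0): S=130.0000. Δ = (V_up−V_dn)/(S_up−S_dn) = (66.3705−36.7167)/(192.4000−102.7000) = 0.3306. V = [p*·66.3705 + (1−p*)·36.7167]/1.27 = 45.1539. B = V − Δ·S = 2.1774.
Root portfolio cost Δ·130+B reproduces V0=45.1539.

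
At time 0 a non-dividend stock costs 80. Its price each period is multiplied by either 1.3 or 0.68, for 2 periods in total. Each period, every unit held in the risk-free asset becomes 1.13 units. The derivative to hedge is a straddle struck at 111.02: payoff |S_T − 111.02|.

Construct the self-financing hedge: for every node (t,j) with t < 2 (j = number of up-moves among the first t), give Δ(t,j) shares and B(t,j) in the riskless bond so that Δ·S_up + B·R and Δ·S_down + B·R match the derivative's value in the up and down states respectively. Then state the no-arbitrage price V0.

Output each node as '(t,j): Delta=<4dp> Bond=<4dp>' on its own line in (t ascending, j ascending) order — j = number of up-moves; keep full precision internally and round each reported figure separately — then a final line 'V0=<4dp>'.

(0,0): Delta=-0.3738 Bond=56.7963
(1,0): Delta=-1.0000 Bond=98.2478
(1,1): Delta=-0.2500 Bond=51.3097
V0=26.8962

Under the risk-neutral measure, an up-move has probability p* = (R−d)/(u−d) = 0.7258 and values discount at R = 1.13.
Terminal payoffs: V(2,0)=74.0280, V(2,1)=40.3000, V(2,2)=24.1800
(1,0): S=54.4000. Δ = (V_up−V_dn)/(S_up−S_dn) = (40.3000−74.0280)/(70.7200−36.9920) = -1.0000. V = [p*·40.3000 + (1−p*)·74.0280]/1.13 = 43.8478. B = V − Δ·S = 98.2478.
(1,1): S=104.0000. Δ = (V_up−V_dn)/(S_up−S_dn) = (24.1800−40.3000)/(135.2000−70.7200) = -0.2500. V = [p*·24.1800 + (1−p*)·40.3000]/1.13 = 25.3097. B = V − Δ·S = 51.3097.
(0,0): S=80.0000. Δ = (V_up−V_dn)/(S_up−S_dn) = (25.3097−43.8478)/(104.0000−54.4000) = -0.3738. V = [p*·25.3097 + (1−p*)·43.8478]/1.13 = 26.8962. B = V − Δ·S = 56.7963.
Each (Δ,B) replicates both successor values, so the strategy is self-financing and V0 is arbitrage-free.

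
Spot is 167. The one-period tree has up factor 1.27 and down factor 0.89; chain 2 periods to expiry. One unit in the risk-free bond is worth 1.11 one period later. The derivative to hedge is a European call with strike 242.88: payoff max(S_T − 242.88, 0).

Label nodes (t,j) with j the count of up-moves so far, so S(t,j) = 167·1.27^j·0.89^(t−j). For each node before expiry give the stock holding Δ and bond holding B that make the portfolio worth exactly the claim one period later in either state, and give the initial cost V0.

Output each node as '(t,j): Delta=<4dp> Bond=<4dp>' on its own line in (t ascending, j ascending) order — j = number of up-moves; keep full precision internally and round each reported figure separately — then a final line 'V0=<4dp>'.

Risk-neutral probability p* = (R−d)/(u−d) = (1.11−0.89)/(1.27−0.89) = 0.5789.
Terminal values V(2,·): V(2,0)=0.0000, V(2,1)=0.0000, V(2,2)=26.4743
(1,0): S=148.6300. Δ = (V_up−V_dn)/(S_up−S_dn) = (0.0000−0.0000)/(188.7601−132.2807) = 0.0000. V = [p*·0.0000 + (1−p*)·0.0000]/1.11 = 0.0000. B = V − Δ·S = 0.0000.
(1,1): S=212.0900. Δ = (V_up−V_dn)/(S_up−S_dn) = (26.4743−0.0000)/(269.3543−188.7601) = 0.3285. V = [p*·26.4743 + (1−p*)·0.0000]/1.11 = 13.8083. B = V − Δ·S = -55.8609.
(0,0): S=167.0000. Δ = (V_up−V_dn)/(S_up−S_dn) = (13.8083−0.0000)/(212.0900−148.6300) = 0.2176. V = [p*·13.8083 + (1−p*)·0.0000]/1.11 = 7.2021. B = V − Δ·S = -29.1356.
Root portfolio cost Δ·167+B reproduces V0=7.2021.

(0,0): Delta=0.2176 Bond=-29.1356
(1,0): Delta=0.0000 Bond=0.0000
(1,1): Delta=0.3285 Bond=-55.8609
V0=7.2021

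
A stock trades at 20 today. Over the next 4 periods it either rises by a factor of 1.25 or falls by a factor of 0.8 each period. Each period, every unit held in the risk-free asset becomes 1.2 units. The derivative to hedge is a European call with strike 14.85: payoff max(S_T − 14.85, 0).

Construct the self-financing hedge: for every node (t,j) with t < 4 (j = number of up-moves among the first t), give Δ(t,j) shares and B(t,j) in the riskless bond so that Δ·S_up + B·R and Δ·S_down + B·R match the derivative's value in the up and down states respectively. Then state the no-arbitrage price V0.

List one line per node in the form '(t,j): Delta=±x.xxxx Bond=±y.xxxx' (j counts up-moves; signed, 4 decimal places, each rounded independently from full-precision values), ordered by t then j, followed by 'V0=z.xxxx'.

Risk-neutral probability p* = (R−d)/(u−d) = (1.2−0.8)/(1.25−0.8) = 0.8889.
Terminal payoffs: V(4,0)=0.0000, V(4,1)=0.0000, V(4,2)=5.1500, V(4,3)=16.4000, V(4,4)=33.9781
Node (3,0) S=10.2400: V=(p*·0.0000+(1−p*)·0.0000)/1.2=0.0000; Δ=(0.0000−0.0000)/(12.8000−8.1920)=0.0000; B=V−Δ·S=0.0000
Node (3,1) S=16.0000: V=(p*·5.1500+(1−p*)·0.0000)/1.2=3.8148; Δ=(5.1500−0.0000)/(20.0000−12.8000)=0.7153; B=V−Δ·S=-7.6296
Node (3,2) S=25.0000: V=(p*·16.4000+(1−p*)·5.1500)/1.2=12.6250; Δ=(16.4000−5.1500)/(31.2500−20.0000)=1.0000; B=V−Δ·S=-12.3750
Node (3,3) S=39.0625: V=(p*·33.9781+(1−p*)·16.4000)/1.2=26.6875; Δ=(33.9781−16.4000)/(48.8281−31.2500)=1.0000; B=V−Δ·S=-12.3750
Node (2,0) S=12.8000: V=(p*·3.8148+(1−p*)·0.0000)/1.2=2.8258; Δ=(3.8148−0.0000)/(16.0000−10.2400)=0.6623; B=V−Δ·S=-5.6516
Node (2,1) S=20.0000: V=(p*·12.6250+(1−p*)·3.8148)/1.2=9.7051; Δ=(12.6250−3.8148)/(25.0000−16.0000)=0.9789; B=V−Δ·S=-9.8731
Node (2,2) S=31.2500: V=(p*·26.6875+(1−p*)·12.6250)/1.2=20.9375; Δ=(26.6875−12.6250)/(39.0625−25.0000)=1.0000; B=V−Δ·S=-10.3125
Node (1,0) S=16.0000: V=(p*·9.7051+(1−p*)·2.8258)/1.2=7.4506; Δ=(9.7051−2.8258)/(20.0000−12.8000)=0.9555; B=V−Δ·S=-7.8367
Node (1,1) S=25.0000: V=(p*·20.9375+(1−p*)·9.7051)/1.2=16.4079; Δ=(20.9375−9.7051)/(31.2500−20.0000)=0.9984; B=V−Δ·S=-8.5531
Node (0,0) S=20.0000: V=(p*·16.4079+(1−p*)·7.4506)/1.2=12.8439; Δ=(16.4079−7.4506)/(25.0000−16.0000)=0.9953; B=V−Δ·S=-7.0612
Each (Δ,B) replicates both successor values, so the strategy is self-financing and V0 is arbitrage-free.

(0,0): Delta=0.9953 Bond=-7.0612
(1,0): Delta=0.9555 Bond=-7.8367
(1,1): Delta=0.9984 Bond=-8.5531
(2,0): Delta=0.6623 Bond=-5.6516
(2,1): Delta=0.9789 Bond=-9.8731
(2,2): Delta=1.0000 Bond=-10.3125
(3,0): Delta=0.0000 Bond=0.0000
(3,1): Delta=0.7153 Bond=-7.6296
(3,2): Delta=1.0000 Bond=-12.3750
(3,3): Delta=1.0000 Bond=-12.3750
V0=12.8439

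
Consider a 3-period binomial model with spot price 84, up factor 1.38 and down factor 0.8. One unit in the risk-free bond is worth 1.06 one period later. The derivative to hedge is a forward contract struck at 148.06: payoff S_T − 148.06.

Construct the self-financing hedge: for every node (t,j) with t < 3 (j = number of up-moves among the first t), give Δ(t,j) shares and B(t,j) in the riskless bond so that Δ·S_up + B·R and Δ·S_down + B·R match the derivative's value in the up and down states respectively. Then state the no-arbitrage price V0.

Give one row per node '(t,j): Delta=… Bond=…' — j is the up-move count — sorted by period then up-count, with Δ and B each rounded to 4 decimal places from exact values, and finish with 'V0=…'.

The replicating-portfolio and risk-neutral prices coincide; use p* = (1.06−0.8)/(1.38−0.8) = 0.4483 for the latter.
Terminal payoffs: V(3,0)=-105.0520, V(3,1)=-73.8712, V(3,2)=-20.0843, V(3,3)=72.6980
Node (2,0) S=53.7600: V=(p*·-73.8712+(1−p*)·-105.0520)/1.06=-85.9192; Δ=(-73.8712−-105.0520)/(74.1888−43.0080)=1.0000; B=V−Δ·S=-139.6792
Node (2,1) S=92.7360: V=(p*·-20.0843+(1−p*)·-73.8712)/1.06=-46.9432; Δ=(-20.0843−-73.8712)/(127.9757−74.1888)=1.0000; B=V−Δ·S=-139.6792
Node (2,2) S=159.9696: V=(p*·72.6980+(1−p*)·-20.0843)/1.06=20.2904; Δ=(72.6980−-20.0843)/(220.7580−127.9757)=1.0000; B=V−Δ·S=-139.6792
Node (1,0) S=67.2000: V=(p*·-46.9432+(1−p*)·-85.9192)/1.06=-64.5729; Δ=(-46.9432−-85.9192)/(92.7360−53.7600)=1.0000; B=V−Δ·S=-131.7729
Node (1,1) S=115.9200: V=(p*·20.2904+(1−p*)·-46.9432)/1.06=-15.8529; Δ=(20.2904−-46.9432)/(159.9696−92.7360)=1.0000; B=V−Δ·S=-131.7729
Node (0,0) S=84.0000: V=(p*·-15.8529+(1−p*)·-64.5729)/1.06=-40.3140; Δ=(-15.8529−-64.5729)/(115.9200−67.2000)=1.0000; B=V−Δ·S=-124.3140
The time-0 hedge costs -40.3140, which is the no-arbitrage price.

(0,0): Delta=1.0000 Bond=-124.3140
(1,0): Delta=1.0000 Bond=-131.7729
(1,1): Delta=1.0000 Bond=-131.7729
(2,0): Delta=1.0000 Bond=-139.6792
(2,1): Delta=1.0000 Bond=-139.6792
(2,2): Delta=1.0000 Bond=-139.6792
V0=-40.3140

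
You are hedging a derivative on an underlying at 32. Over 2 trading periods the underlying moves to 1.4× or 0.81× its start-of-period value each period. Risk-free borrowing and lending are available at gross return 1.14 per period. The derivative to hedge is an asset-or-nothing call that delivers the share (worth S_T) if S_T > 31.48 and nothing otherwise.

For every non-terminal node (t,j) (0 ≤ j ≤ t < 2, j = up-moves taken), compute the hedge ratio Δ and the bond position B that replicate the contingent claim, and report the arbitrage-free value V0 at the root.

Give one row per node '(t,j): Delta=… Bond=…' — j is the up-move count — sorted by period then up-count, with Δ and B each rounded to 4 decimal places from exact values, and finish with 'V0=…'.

(0,0): Delta=1.4299 Bond=-16.8930
(1,0): Delta=2.3729 Bond=-43.7010
(1,1): Delta=1.0000 Bond=0.0000
V0=28.8627

Risk-neutral probability p* = (R−d)/(u−d) = (1.14−0.81)/(1.4−0.81) = 0.5593.
Payoff layer (t=2): V(2,0)=0.0000, V(2,1)=36.2880, V(2,2)=62.7200
Node (1,0) S=25.9200: V=(p*·36.2880+(1−p*)·0.0000)/1.14=17.8041; Δ=(36.2880−0.0000)/(36.2880−20.9952)=2.3729; B=V−Δ·S=-43.7010
Node (1,1) S=44.8000: V=(p*·62.7200+(1−p*)·36.2880)/1.14=44.8000; Δ=(62.7200−36.2880)/(62.7200−36.2880)=1.0000; B=V−Δ·S=0.0000
Node (0,0) S=32.0000: V=(p*·44.8000+(1−p*)·17.8041)/1.14=28.8627; Δ=(44.8000−17.8041)/(44.8000−25.9200)=1.4299; B=V−Δ·S=-16.8930
Each (Δ,B) replicates both successor values, so the strategy is self-financing and V0 is arbitrage-free.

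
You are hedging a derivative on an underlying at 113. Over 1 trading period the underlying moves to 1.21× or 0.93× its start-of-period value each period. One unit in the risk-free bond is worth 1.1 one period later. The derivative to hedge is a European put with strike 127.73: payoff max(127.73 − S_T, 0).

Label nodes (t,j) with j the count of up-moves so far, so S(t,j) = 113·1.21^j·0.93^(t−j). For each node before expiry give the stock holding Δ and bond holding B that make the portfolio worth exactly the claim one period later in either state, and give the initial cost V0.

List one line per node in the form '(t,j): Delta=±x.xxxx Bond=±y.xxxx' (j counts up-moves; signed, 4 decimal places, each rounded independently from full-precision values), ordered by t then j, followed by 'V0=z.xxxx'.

Risk-neutral probability p* = (R−d)/(u−d) = (1.1−0.93)/(1.21−0.93) = 0.6071.
Terminal payoffs: V(1,0)=22.6400, V(1,1)=0.0000
(0,0): S=113.0000. Δ = (V_up−V_dn)/(S_up−S_dn) = (0.0000−22.6400)/(136.7300−105.0900) = -0.7155. V = [p*·0.0000 + (1−p*)·22.6400]/1.1 = 8.0857. B = V − Δ·S = 88.9429.
Root portfolio cost Δ·113+B reproduces V0=8.0857.

(0,0): Delta=-0.7155 Bond=88.9429
V0=8.0857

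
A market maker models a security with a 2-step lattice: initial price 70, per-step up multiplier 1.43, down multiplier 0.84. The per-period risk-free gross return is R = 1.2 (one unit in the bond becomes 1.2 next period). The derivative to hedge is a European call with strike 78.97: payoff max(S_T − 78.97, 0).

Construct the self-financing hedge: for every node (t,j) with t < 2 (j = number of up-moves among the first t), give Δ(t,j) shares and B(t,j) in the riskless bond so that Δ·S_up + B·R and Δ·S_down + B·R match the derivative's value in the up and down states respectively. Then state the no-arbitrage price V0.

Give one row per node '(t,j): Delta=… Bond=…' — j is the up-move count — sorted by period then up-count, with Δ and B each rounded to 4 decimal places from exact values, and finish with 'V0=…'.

No-arbitrage ⇒ martingale measure with p* = (R−d)/(u−d) = 0.6102.
Terminal values V(2,·): V(2,0)=0.0000, V(2,1)=5.1140, V(2,2)=64.1730
(1,0): S=58.8000. Δ = (V_up−V_dn)/(S_up−S_dn) = (5.1140−0.0000)/(84.0840−49.3920) = 0.1474. V = [p*·5.1140 + (1−p*)·0.0000]/1.2 = 2.6003. B = V − Δ·S = -6.0675.
(1,1): S=100.1000. Δ = (V_up−V_dn)/(S_up−S_dn) = (64.1730−5.1140)/(143.1430−84.0840) = 1.0000. V = [p*·64.1730 + (1−p*)·5.1140]/1.2 = 34.2917. B = V − Δ·S = -65.8083.
(0,0): S=70.0000. Δ = (V_up−V_dn)/(S_up−S_dn) = (34.2917−2.6003)/(100.1000−58.8000) = 0.7673. V = [p*·34.2917 + (1−p*)·2.6003]/1.2 = 18.2812. B = V − Δ·S = -35.4329.
Check: Δ(0,0)·S0 + B(0,0) = 18.2812 = V0.

(0,0): Delta=0.7673 Bond=-35.4329
(1,0): Delta=0.1474 Bond=-6.0675
(1,1): Delta=1.0000 Bond=-65.8083
V0=18.2812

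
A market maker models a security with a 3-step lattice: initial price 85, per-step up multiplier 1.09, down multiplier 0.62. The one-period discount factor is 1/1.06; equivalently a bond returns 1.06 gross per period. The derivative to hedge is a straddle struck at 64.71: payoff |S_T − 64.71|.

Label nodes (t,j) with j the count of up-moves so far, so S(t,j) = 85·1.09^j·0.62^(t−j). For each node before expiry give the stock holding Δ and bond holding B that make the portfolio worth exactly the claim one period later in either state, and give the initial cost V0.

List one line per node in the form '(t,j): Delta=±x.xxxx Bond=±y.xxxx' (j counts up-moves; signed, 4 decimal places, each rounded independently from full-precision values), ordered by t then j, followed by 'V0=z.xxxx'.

(0,0): Delta=0.7716 Bond=-33.7448
(1,0): Delta=-1.0000 Bond=57.5917
(1,1): Delta=0.8403 Bond=-42.1350
(2,0): Delta=-1.0000 Bond=61.0472
(2,1): Delta=-1.0000 Bond=61.0472
(2,2): Delta=0.9116 Bond=-51.8706
V0=31.8377

No-arbitrage ⇒ martingale measure with p* = (R−d)/(u−d) = 0.9362.
At expiry t=3: V(3,0)=44.4521, V(3,1)=29.0953, V(3,2)=2.0971, V(3,3)=45.3675
  t=2,j=0: stock 32.6740 → up 35.6147 (V=29.0953), down 20.2579 (V=44.4521). Price 28.3732; hedge Δ=-1.0000, bond B=61.0472.
  t=2,j=1: stock 57.4430 → up 62.6129 (V=2.0971), down 35.6147 (V=29.0953). Price 3.6042; hedge Δ=-1.0000, bond B=61.0472.
  t=2,j=2: stock 100.9885 → up 110.0775 (V=45.3675), down 62.6129 (V=2.0971). Price 40.1939; hedge Δ=0.9116, bond B=-51.8706.
  t=1,j=0: stock 52.7000 → up 57.4430 (V=3.6042), down 32.6740 (V=28.3732). Price 4.8917; hedge Δ=-1.0000, bond B=57.5917.
  t=1,j=1: stock 92.6500 → up 100.9885 (V=40.1939), down 57.4430 (V=3.6042). Price 35.7155; hedge Δ=0.8403, bond B=-42.1350.
  t=0,j=0: stock 85.0000 → up 92.6500 (V=35.7155), down 52.7000 (V=4.8917). Price 31.8377; hedge Δ=0.7716, bond B=-33.7448.
Check: Δ(0,0)·S0 + B(0,0) = 31.8377 = V0.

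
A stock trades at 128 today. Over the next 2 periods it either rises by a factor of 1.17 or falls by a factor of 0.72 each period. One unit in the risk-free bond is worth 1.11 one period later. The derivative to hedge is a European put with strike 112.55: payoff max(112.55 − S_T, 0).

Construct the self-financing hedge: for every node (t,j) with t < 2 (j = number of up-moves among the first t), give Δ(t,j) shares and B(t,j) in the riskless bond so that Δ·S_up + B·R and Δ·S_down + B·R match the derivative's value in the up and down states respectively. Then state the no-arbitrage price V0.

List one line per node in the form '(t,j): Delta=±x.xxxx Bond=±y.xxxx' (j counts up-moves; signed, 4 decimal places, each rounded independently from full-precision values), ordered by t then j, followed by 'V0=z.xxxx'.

(0,0): Delta=-0.1505 Bond=20.8171
(1,0): Delta=-1.0000 Bond=101.3964
(1,1): Delta=-0.0701 Bond=11.0624
V0=1.5524

Under the risk-neutral measure, an up-move has probability p* = (R−d)/(u−d) = 0.8667 and values discount at R = 1.11.
Payoff layer (t=2): V(2,0)=46.1948, V(2,1)=4.7228, V(2,2)=0.0000
(1,0): S=92.1600. Δ = (V_up−V_dn)/(S_up−S_dn) = (4.7228−46.1948)/(107.8272−66.3552) = -1.0000. V = [p*·4.7228 + (1−p*)·46.1948]/1.11 = 9.2364. B = V − Δ·S = 101.3964.
(1,1): S=149.7600. Δ = (V_up−V_dn)/(S_up−S_dn) = (0.0000−4.7228)/(175.2192−107.8272) = -0.0701. V = [p*·0.0000 + (1−p*)·4.7228]/1.11 = 0.5673. B = V − Δ·S = 11.0624.
(0,0): S=128.0000. Δ = (V_up−V_dn)/(S_up−S_dn) = (0.5673−9.2364)/(149.7600−92.1600) = -0.1505. V = [p*·0.5673 + (1−p*)·9.2364]/1.11 = 1.5524. B = V − Δ·S = 20.8171.
Check: Δ(0,0)·S0 + B(0,0) = 1.5524 = V0.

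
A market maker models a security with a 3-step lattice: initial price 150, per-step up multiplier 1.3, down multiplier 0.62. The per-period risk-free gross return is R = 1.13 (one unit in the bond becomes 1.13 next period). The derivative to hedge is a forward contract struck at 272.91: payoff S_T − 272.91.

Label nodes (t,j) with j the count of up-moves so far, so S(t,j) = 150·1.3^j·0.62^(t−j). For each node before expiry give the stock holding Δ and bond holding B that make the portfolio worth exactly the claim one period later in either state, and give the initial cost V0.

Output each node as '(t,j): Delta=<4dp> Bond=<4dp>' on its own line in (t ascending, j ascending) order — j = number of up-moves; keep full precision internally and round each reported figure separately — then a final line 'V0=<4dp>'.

(0,0): Delta=1.0000 Bond=-189.1403
(1,0): Delta=1.0000 Bond=-213.7286
(1,1): Delta=1.0000 Bond=-213.7286
(2,0): Delta=1.0000 Bond=-241.5133
(2,1): Delta=1.0000 Bond=-241.5133
(2,2): Delta=1.0000 Bond=-241.5133
V0=-39.1403

Under the risk-neutral measure, an up-move has probability p* = (R−d)/(u−d) = 0.7500 and values discount at R = 1.13.
Terminal payoffs: V(3,0)=-237.1608, V(3,1)=-197.9520, V(3,2)=-115.7400, V(3,3)=56.6400
(2,0): S=57.6600. Δ = (V_up−V_dn)/(S_up−S_dn) = (-197.9520−-237.1608)/(74.9580−35.7492) = 1.0000. V = [p*·-197.9520 + (1−p*)·-237.1608]/1.13 = -183.8533. B = V − Δ·S = -241.5133.
(2,1): S=120.9000. Δ = (V_up−V_dn)/(S_up−S_dn) = (-115.7400−-197.9520)/(157.1700−74.9580) = 1.0000. V = [p*·-115.7400 + (1−p*)·-197.9520]/1.13 = -120.6133. B = V − Δ·S = -241.5133.
(2,2): S=253.5000. Δ = (V_up−V_dn)/(S_up−S_dn) = (56.6400−-115.7400)/(329.5500−157.1700) = 1.0000. V = [p*·56.6400 + (1−p*)·-115.7400]/1.13 = 11.9867. B = V − Δ·S = -241.5133.
(1,0): S=93.0000. Δ = (V_up−V_dn)/(S_up−S_dn) = (-120.6133−-183.8533)/(120.9000−57.6600) = 1.0000. V = [p*·-120.6133 + (1−p*)·-183.8533]/1.13 = -120.7286. B = V − Δ·S = -213.7286.
(1,1): S=195.0000. Δ = (V_up−V_dn)/(S_up−S_dn) = (11.9867−-120.6133)/(253.5000−120.9000) = 1.0000. V = [p*·11.9867 + (1−p*)·-120.6133]/1.13 = -18.7286. B = V − Δ·S = -213.7286.
(0,0): S=150.0000. Δ = (V_up−V_dn)/(S_up−S_dn) = (-18.7286−-120.7286)/(195.0000−93.0000) = 1.0000. V = [p*·-18.7286 + (1−p*)·-120.7286]/1.13 = -39.1403. B = V − Δ·S = -189.1403.
Each (Δ,B) replicates both successor values, so the strategy is self-financing and V0 is arbitrage-free.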